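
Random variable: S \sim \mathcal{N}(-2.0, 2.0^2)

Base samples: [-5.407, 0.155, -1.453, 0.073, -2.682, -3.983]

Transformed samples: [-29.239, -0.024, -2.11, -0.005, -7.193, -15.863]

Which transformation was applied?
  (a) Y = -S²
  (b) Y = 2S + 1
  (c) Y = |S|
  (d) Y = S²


Checking option (a) Y = -S²:
  S = -5.407 -> Y = -29.239 ✓
  S = 0.155 -> Y = -0.024 ✓
  S = -1.453 -> Y = -2.11 ✓
All samples match this transformation.

(a) -S²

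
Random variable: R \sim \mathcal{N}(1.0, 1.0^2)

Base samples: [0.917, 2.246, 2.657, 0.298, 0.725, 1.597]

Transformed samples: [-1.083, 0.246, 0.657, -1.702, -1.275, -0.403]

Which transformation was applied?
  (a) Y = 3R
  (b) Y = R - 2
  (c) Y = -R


Checking option (b) Y = R - 2:
  R = 0.917 -> Y = -1.083 ✓
  R = 2.246 -> Y = 0.246 ✓
  R = 2.657 -> Y = 0.657 ✓
All samples match this transformation.

(b) R - 2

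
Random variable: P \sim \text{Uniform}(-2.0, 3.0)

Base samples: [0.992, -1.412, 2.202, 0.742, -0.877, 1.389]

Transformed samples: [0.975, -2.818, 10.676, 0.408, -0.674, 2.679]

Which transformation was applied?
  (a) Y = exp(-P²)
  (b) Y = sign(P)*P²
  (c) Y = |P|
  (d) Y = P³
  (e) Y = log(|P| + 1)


Checking option (d) Y = P³:
  P = 0.992 -> Y = 0.975 ✓
  P = -1.412 -> Y = -2.818 ✓
  P = 2.202 -> Y = 10.676 ✓
All samples match this transformation.

(d) P³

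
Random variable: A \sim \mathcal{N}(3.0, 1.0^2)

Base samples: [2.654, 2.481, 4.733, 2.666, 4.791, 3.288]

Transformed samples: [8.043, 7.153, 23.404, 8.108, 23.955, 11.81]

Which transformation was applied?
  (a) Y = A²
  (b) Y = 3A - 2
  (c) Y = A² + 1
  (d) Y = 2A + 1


Checking option (c) Y = A² + 1:
  A = 2.654 -> Y = 8.043 ✓
  A = 2.481 -> Y = 7.153 ✓
  A = 4.733 -> Y = 23.404 ✓
All samples match this transformation.

(c) A² + 1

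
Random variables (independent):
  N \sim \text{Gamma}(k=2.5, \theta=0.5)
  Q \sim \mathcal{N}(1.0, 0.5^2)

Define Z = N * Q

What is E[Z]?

For independent RVs: E[XY] = E[X]*E[Y]
E[N] = 1.25
E[Q] = 1
E[Z] = 1.25 * 1 = 1.25

1.25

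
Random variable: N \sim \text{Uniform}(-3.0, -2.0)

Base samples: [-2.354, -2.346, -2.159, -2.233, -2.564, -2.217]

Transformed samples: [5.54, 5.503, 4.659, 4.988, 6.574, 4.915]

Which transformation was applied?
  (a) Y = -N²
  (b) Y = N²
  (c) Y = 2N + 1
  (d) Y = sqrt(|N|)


Checking option (b) Y = N²:
  N = -2.354 -> Y = 5.54 ✓
  N = -2.346 -> Y = 5.503 ✓
  N = -2.159 -> Y = 4.659 ✓
All samples match this transformation.

(b) N²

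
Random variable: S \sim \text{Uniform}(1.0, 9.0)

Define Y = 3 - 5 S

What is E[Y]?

For Y = -5S + 3:
E[Y] = -5 * E[S] + 3
E[S] = (1 + 9)/2 = 5
E[Y] = -5 * 5 + 3 = -22

-22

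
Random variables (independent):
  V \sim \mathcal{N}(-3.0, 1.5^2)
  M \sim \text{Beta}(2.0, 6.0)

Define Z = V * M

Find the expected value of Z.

For independent RVs: E[XY] = E[X]*E[Y]
E[V] = -3
E[M] = 0.25
E[Z] = -3 * 0.25 = -0.75

-0.75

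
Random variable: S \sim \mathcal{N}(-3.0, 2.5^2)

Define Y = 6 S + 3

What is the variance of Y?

For Y = aS + b: Var(Y) = a² * Var(S)
Var(S) = 2.5^2 = 6.25
Var(Y) = 6² * 6.25 = 36 * 6.25 = 225

225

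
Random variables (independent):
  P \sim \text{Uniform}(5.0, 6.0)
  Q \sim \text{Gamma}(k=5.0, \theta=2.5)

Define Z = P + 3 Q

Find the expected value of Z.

E[Z] = 1*E[P] + 3*E[Q]
E[P] = 5.5
E[Q] = 12.5
E[Z] = 1*5.5 + 3*12.5 = 43

43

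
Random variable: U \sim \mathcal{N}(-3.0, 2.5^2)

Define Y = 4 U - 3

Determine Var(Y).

For Y = aU + b: Var(Y) = a² * Var(U)
Var(U) = 2.5^2 = 6.25
Var(Y) = 4² * 6.25 = 16 * 6.25 = 100

100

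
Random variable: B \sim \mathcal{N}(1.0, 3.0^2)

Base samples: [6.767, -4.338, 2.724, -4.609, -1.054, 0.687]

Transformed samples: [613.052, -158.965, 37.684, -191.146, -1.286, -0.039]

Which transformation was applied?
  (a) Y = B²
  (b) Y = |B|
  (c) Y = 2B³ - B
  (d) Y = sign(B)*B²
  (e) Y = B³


Checking option (c) Y = 2B³ - B:
  B = 6.767 -> Y = 613.052 ✓
  B = -4.338 -> Y = -158.965 ✓
  B = 2.724 -> Y = 37.684 ✓
All samples match this transformation.

(c) 2B³ - B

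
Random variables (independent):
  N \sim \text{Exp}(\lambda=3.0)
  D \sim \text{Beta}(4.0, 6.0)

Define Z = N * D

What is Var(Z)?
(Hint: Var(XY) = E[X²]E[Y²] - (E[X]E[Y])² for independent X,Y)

Var(XY) = E[X²]E[Y²] - (E[X]E[Y])²
E[N] = 0.33333333, Var(N) = 0.11111111
E[D] = 0.4, Var(D) = 0.021818182
E[N²] = 0.11111111 + 0.33333333² = 0.22222222
E[D²] = 0.021818182 + 0.4² = 0.18181818
Var(Z) = 0.22222222*0.18181818 - (0.33333333*0.4)²
= 0.04040404 - 0.017777778 = 0.022626263

0.022626263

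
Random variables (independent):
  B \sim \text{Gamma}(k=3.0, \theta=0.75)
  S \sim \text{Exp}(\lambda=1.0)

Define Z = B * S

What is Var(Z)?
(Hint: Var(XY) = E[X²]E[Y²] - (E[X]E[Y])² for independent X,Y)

Var(XY) = E[X²]E[Y²] - (E[X]E[Y])²
E[B] = 2.25, Var(B) = 1.6875
E[S] = 1, Var(S) = 1
E[B²] = 1.6875 + 2.25² = 6.75
E[S²] = 1 + 1² = 2
Var(Z) = 6.75*2 - (2.25*1)²
= 13.5 - 5.0625 = 8.4375

8.4375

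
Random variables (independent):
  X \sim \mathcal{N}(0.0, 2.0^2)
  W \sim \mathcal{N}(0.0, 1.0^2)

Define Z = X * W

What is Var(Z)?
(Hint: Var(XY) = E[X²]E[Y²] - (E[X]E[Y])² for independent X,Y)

Var(XY) = E[X²]E[Y²] - (E[X]E[Y])²
E[X] = 0, Var(X) = 4
E[W] = 0, Var(W) = 1
E[X²] = 4 + 0² = 4
E[W²] = 1 + 0² = 1
Var(Z) = 4*1 - (0*0)²
= 4 - 0 = 4

4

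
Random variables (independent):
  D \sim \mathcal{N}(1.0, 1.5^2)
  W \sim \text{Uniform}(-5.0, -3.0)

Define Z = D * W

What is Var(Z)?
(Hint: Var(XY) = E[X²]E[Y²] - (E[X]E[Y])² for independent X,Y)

Var(XY) = E[X²]E[Y²] - (E[X]E[Y])²
E[D] = 1, Var(D) = 2.25
E[W] = -4, Var(W) = 0.33333333
E[D²] = 2.25 + 1² = 3.25
E[W²] = 0.33333333 + (-4)² = 16.333333
Var(Z) = 3.25*16.333333 - (1*(-4))²
= 53.083333 - 16 = 37.083333

37.083333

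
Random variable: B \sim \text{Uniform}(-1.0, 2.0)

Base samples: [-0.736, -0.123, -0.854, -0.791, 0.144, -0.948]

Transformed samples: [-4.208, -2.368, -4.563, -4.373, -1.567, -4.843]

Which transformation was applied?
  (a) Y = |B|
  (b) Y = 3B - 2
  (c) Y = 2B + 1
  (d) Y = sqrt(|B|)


Checking option (b) Y = 3B - 2:
  B = -0.736 -> Y = -4.208 ✓
  B = -0.123 -> Y = -2.368 ✓
  B = -0.854 -> Y = -4.563 ✓
All samples match this transformation.

(b) 3B - 2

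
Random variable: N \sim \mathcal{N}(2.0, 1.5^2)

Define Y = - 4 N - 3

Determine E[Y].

For Y = -4N - 3:
E[Y] = -4 * E[N] - 3
E[N] = 2.0 = 2
E[Y] = -4 * 2 - 3 = -11

-11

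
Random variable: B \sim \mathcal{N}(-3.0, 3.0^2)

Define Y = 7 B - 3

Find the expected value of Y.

For Y = 7B - 3:
E[Y] = 7 * E[B] - 3
E[B] = -3.0 = -3
E[Y] = 7 * (-3) - 3 = -24

-24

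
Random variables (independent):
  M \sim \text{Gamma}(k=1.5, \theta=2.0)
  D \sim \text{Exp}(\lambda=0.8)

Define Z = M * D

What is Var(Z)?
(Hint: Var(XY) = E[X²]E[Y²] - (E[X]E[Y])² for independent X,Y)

Var(XY) = E[X²]E[Y²] - (E[X]E[Y])²
E[M] = 3, Var(M) = 6
E[D] = 1.25, Var(D) = 1.5625
E[M²] = 6 + 3² = 15
E[D²] = 1.5625 + 1.25² = 3.125
Var(Z) = 15*3.125 - (3*1.25)²
= 46.875 - 14.0625 = 32.8125

32.8125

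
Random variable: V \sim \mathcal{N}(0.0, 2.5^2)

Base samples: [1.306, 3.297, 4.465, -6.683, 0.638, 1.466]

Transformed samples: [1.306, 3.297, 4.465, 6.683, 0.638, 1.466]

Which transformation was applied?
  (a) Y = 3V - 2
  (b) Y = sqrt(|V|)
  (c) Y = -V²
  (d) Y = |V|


Checking option (d) Y = |V|:
  V = 1.306 -> Y = 1.306 ✓
  V = 3.297 -> Y = 3.297 ✓
  V = 4.465 -> Y = 4.465 ✓
All samples match this transformation.

(d) |V|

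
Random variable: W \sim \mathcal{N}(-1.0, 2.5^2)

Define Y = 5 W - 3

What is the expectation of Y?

For Y = 5W - 3:
E[Y] = 5 * E[W] - 3
E[W] = -1.0 = -1
E[Y] = 5 * (-1) - 3 = -8

-8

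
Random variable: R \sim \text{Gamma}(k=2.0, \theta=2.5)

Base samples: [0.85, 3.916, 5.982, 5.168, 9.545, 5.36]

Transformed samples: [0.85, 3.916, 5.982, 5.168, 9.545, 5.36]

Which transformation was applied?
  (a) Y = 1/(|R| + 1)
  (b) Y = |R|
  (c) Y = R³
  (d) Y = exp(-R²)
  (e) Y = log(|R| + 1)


Checking option (b) Y = |R|:
  R = 0.85 -> Y = 0.85 ✓
  R = 3.916 -> Y = 3.916 ✓
  R = 5.982 -> Y = 5.982 ✓
All samples match this transformation.

(b) |R|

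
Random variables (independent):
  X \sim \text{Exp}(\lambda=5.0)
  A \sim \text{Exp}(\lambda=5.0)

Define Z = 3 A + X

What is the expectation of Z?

E[Z] = 1*E[X] + 3*E[A]
E[X] = 0.2
E[A] = 0.2
E[Z] = 1*0.2 + 3*0.2 = 0.8

0.8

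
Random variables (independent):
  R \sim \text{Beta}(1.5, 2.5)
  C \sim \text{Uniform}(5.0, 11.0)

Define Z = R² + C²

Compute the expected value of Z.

E[Z] = E[R²] + E[C²]
E[R²] = Var(R) + E[R]² = 0.046875 + 0.140625 = 0.1875
E[C²] = Var(C) + E[C]² = 3 + 64 = 67
E[Z] = 0.1875 + 67 = 67.1875

67.1875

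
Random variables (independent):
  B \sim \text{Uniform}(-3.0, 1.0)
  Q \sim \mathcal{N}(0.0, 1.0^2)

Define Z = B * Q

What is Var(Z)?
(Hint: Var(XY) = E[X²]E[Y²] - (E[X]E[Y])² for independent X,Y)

Var(XY) = E[X²]E[Y²] - (E[X]E[Y])²
E[B] = -1, Var(B) = 1.3333333
E[Q] = 0, Var(Q) = 1
E[B²] = 1.3333333 + (-1)² = 2.3333333
E[Q²] = 1 + 0² = 1
Var(Z) = 2.3333333*1 - (-1*0)²
= 2.3333333 - 0 = 2.3333333

2.3333333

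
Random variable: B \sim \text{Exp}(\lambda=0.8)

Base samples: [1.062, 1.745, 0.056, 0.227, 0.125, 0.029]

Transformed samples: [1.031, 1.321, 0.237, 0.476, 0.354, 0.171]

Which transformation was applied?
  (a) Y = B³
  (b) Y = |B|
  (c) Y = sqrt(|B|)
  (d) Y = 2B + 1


Checking option (c) Y = sqrt(|B|):
  B = 1.062 -> Y = 1.031 ✓
  B = 1.745 -> Y = 1.321 ✓
  B = 0.056 -> Y = 0.237 ✓
All samples match this transformation.

(c) sqrt(|B|)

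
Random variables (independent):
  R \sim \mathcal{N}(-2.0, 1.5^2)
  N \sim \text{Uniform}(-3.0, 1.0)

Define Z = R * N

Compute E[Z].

For independent RVs: E[XY] = E[X]*E[Y]
E[R] = -2
E[N] = -1
E[Z] = -2 * (-1) = 2

2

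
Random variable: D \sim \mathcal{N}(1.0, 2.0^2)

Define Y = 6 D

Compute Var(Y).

For Y = aD + b: Var(Y) = a² * Var(D)
Var(D) = 2.0^2 = 4
Var(Y) = 6² * 4 = 36 * 4 = 144

144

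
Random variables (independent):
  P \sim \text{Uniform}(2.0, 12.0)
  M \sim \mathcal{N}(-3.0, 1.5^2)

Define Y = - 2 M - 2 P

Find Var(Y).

For independent RVs: Var(aX + bY) = a²Var(X) + b²Var(Y)
Var(P) = 8.3333333
Var(M) = 2.25
Var(Y) = (-2)²*8.3333333 + (-2)²*2.25
= 4*8.3333333 + 4*2.25 = 42.333333

42.333333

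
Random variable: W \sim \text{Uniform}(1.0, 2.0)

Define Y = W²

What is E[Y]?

E[W²] = Var(W) + (E[W])² = 0.083333333 + 2.25 = 2.3333333

2.3333333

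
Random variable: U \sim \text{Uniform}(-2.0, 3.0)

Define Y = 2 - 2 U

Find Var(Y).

For Y = aU + b: Var(Y) = a² * Var(U)
Var(U) = (3 + 2)^2/12 = 2.0833333
Var(Y) = (-2)² * 2.0833333 = 4 * 2.0833333 = 8.3333333

8.3333333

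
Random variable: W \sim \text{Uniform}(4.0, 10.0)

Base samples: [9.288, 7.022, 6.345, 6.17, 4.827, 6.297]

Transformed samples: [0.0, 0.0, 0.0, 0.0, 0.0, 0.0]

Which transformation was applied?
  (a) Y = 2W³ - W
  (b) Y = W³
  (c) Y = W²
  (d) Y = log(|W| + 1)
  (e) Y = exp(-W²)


Checking option (e) Y = exp(-W²):
  W = 9.288 -> Y = 0.0 ✓
  W = 7.022 -> Y = 0.0 ✓
  W = 6.345 -> Y = 0.0 ✓
All samples match this transformation.

(e) exp(-W²)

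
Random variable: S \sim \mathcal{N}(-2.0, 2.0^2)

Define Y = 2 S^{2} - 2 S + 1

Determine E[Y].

E[Y] = 2*E[S²] - 2*E[S] + 1
E[S] = -2
E[S²] = Var(S) + (E[S])² = 4 + 4 = 8
E[Y] = 2*8 - 2*(-2) + 1 = 21

21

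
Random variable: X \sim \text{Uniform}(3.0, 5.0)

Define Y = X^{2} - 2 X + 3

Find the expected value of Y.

E[Y] = 1*E[X²] - 2*E[X] + 3
E[X] = 4
E[X²] = Var(X) + (E[X])² = 0.33333333 + 16 = 16.333333
E[Y] = 1*16.333333 - 2*4 + 3 = 11.333333

11.333333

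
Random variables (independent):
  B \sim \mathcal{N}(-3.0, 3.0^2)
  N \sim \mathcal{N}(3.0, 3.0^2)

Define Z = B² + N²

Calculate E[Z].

E[Z] = E[B²] + E[N²]
E[B²] = Var(B) + E[B]² = 9 + 9 = 18
E[N²] = Var(N) + E[N]² = 9 + 9 = 18
E[Z] = 18 + 18 = 36

36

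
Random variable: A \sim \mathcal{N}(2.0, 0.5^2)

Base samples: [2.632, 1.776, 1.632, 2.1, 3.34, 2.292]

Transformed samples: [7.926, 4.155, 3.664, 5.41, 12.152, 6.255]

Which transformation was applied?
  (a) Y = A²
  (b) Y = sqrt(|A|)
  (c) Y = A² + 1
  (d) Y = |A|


Checking option (c) Y = A² + 1:
  A = 2.632 -> Y = 7.926 ✓
  A = 1.776 -> Y = 4.155 ✓
  A = 1.632 -> Y = 3.664 ✓
All samples match this transformation.

(c) A² + 1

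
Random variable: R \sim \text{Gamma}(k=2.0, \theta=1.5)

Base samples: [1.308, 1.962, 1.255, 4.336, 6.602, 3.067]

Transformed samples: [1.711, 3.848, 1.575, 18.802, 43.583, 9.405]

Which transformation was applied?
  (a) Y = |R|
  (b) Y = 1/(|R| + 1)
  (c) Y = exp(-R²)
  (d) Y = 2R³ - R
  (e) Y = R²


Checking option (e) Y = R²:
  R = 1.308 -> Y = 1.711 ✓
  R = 1.962 -> Y = 3.848 ✓
  R = 1.255 -> Y = 1.575 ✓
All samples match this transformation.

(e) R²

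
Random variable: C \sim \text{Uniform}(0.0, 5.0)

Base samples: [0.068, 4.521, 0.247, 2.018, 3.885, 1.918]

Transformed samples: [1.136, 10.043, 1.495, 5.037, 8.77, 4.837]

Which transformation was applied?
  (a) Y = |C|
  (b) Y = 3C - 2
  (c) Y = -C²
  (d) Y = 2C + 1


Checking option (d) Y = 2C + 1:
  C = 0.068 -> Y = 1.136 ✓
  C = 4.521 -> Y = 10.043 ✓
  C = 0.247 -> Y = 1.495 ✓
All samples match this transformation.

(d) 2C + 1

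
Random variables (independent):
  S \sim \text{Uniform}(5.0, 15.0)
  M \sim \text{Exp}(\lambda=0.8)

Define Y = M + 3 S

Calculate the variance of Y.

For independent RVs: Var(aX + bY) = a²Var(X) + b²Var(Y)
Var(S) = 8.3333333
Var(M) = 1.5625
Var(Y) = 3²*8.3333333 + 1²*1.5625
= 9*8.3333333 + 1*1.5625 = 76.5625

76.5625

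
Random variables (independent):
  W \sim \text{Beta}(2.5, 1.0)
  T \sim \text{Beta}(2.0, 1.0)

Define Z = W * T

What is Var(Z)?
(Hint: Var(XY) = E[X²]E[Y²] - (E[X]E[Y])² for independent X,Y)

Var(XY) = E[X²]E[Y²] - (E[X]E[Y])²
E[W] = 0.71428571, Var(W) = 0.045351474
E[T] = 0.66666667, Var(T) = 0.055555556
E[W²] = 0.045351474 + 0.71428571² = 0.55555556
E[T²] = 0.055555556 + 0.66666667² = 0.5
Var(Z) = 0.55555556*0.5 - (0.71428571*0.66666667)²
= 0.27777778 - 0.22675737 = 0.051020408

0.051020408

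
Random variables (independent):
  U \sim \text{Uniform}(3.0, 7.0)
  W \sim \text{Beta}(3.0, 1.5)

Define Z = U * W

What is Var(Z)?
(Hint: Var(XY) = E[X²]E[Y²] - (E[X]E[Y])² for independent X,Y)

Var(XY) = E[X²]E[Y²] - (E[X]E[Y])²
E[U] = 5, Var(U) = 1.3333333
E[W] = 0.66666667, Var(W) = 0.04040404
E[U²] = 1.3333333 + 5² = 26.333333
E[W²] = 0.04040404 + 0.66666667² = 0.48484848
Var(Z) = 26.333333*0.48484848 - (5*0.66666667)²
= 12.767677 - 11.111111 = 1.6565657

1.6565657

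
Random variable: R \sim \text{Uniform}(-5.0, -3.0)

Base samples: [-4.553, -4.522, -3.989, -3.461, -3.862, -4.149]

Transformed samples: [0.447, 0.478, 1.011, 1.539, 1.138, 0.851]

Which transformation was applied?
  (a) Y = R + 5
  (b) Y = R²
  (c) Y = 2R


Checking option (a) Y = R + 5:
  R = -4.553 -> Y = 0.447 ✓
  R = -4.522 -> Y = 0.478 ✓
  R = -3.989 -> Y = 1.011 ✓
All samples match this transformation.

(a) R + 5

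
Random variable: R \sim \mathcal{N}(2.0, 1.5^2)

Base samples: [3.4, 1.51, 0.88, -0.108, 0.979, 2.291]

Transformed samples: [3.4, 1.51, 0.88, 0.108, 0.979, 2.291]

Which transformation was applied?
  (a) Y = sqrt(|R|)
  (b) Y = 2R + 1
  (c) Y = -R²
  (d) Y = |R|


Checking option (d) Y = |R|:
  R = 3.4 -> Y = 3.4 ✓
  R = 1.51 -> Y = 1.51 ✓
  R = 0.88 -> Y = 0.88 ✓
All samples match this transformation.

(d) |R|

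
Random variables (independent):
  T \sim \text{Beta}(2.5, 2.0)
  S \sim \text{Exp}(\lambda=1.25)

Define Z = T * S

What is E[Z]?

For independent RVs: E[XY] = E[X]*E[Y]
E[T] = 0.55555556
E[S] = 0.8
E[Z] = 0.55555556 * 0.8 = 0.44444444

0.44444444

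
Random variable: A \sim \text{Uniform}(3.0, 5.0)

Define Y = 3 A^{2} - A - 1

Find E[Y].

E[Y] = 3*E[A²] - 1*E[A] - 1
E[A] = 4
E[A²] = Var(A) + (E[A])² = 0.33333333 + 16 = 16.333333
E[Y] = 3*16.333333 - 1*4 - 1 = 44

44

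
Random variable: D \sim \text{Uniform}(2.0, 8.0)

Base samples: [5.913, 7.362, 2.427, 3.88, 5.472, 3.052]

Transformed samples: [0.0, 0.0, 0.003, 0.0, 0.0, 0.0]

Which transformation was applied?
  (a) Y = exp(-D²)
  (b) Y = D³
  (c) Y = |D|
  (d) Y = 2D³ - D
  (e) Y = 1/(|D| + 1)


Checking option (a) Y = exp(-D²):
  D = 5.913 -> Y = 0.0 ✓
  D = 7.362 -> Y = 0.0 ✓
  D = 2.427 -> Y = 0.003 ✓
All samples match this transformation.

(a) exp(-D²)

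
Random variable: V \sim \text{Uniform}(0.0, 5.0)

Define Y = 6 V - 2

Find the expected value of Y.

For Y = 6V - 2:
E[Y] = 6 * E[V] - 2
E[V] = (0 + 5)/2 = 2.5
E[Y] = 6 * 2.5 - 2 = 13

13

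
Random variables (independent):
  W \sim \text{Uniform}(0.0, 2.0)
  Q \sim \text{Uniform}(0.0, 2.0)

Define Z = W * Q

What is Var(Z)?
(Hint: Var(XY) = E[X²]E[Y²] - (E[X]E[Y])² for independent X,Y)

Var(XY) = E[X²]E[Y²] - (E[X]E[Y])²
E[W] = 1, Var(W) = 0.33333333
E[Q] = 1, Var(Q) = 0.33333333
E[W²] = 0.33333333 + 1² = 1.3333333
E[Q²] = 0.33333333 + 1² = 1.3333333
Var(Z) = 1.3333333*1.3333333 - (1*1)²
= 1.7777778 - 1 = 0.77777778

0.77777778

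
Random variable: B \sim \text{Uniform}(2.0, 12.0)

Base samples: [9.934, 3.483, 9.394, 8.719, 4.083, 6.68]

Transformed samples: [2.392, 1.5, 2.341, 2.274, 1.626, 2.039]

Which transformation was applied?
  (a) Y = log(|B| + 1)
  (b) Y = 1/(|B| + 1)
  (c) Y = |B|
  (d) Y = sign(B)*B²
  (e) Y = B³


Checking option (a) Y = log(|B| + 1):
  B = 9.934 -> Y = 2.392 ✓
  B = 3.483 -> Y = 1.5 ✓
  B = 9.394 -> Y = 2.341 ✓
All samples match this transformation.

(a) log(|B| + 1)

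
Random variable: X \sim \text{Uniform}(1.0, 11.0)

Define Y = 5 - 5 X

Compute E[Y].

For Y = -5X + 5:
E[Y] = -5 * E[X] + 5
E[X] = (1 + 11)/2 = 6
E[Y] = -5 * 6 + 5 = -25

-25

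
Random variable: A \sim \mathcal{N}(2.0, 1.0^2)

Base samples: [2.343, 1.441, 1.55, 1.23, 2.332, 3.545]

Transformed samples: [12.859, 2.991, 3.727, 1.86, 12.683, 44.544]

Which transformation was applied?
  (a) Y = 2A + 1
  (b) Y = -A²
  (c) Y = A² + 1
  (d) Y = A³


Checking option (d) Y = A³:
  A = 2.343 -> Y = 12.859 ✓
  A = 1.441 -> Y = 2.991 ✓
  A = 1.55 -> Y = 3.727 ✓
All samples match this transformation.

(d) A³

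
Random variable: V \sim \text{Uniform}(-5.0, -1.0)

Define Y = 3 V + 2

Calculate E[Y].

For Y = 3V + 2:
E[Y] = 3 * E[V] + 2
E[V] = (-5 - 1)/2 = -3
E[Y] = 3 * (-3) + 2 = -7

-7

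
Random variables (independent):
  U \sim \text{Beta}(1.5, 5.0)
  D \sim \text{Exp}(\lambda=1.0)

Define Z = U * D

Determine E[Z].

For independent RVs: E[XY] = E[X]*E[Y]
E[U] = 0.23076923
E[D] = 1
E[Z] = 0.23076923 * 1 = 0.23076923

0.23076923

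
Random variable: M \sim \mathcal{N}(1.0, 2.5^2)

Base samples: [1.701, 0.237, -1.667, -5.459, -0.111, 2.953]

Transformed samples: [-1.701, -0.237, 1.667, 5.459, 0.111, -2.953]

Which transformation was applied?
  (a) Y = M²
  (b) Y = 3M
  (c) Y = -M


Checking option (c) Y = -M:
  M = 1.701 -> Y = -1.701 ✓
  M = 0.237 -> Y = -0.237 ✓
  M = -1.667 -> Y = 1.667 ✓
All samples match this transformation.

(c) -M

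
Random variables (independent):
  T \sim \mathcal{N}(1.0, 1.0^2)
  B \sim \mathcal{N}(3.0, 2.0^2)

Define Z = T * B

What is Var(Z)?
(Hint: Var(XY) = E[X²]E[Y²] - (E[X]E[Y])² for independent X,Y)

Var(XY) = E[X²]E[Y²] - (E[X]E[Y])²
E[T] = 1, Var(T) = 1
E[B] = 3, Var(B) = 4
E[T²] = 1 + 1² = 2
E[B²] = 4 + 3² = 13
Var(Z) = 2*13 - (1*3)²
= 26 - 9 = 17

17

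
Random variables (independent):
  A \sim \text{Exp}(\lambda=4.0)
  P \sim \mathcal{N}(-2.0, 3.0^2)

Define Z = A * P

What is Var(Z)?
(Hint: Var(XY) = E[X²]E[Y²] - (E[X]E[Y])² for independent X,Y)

Var(XY) = E[X²]E[Y²] - (E[X]E[Y])²
E[A] = 0.25, Var(A) = 0.0625
E[P] = -2, Var(P) = 9
E[A²] = 0.0625 + 0.25² = 0.125
E[P²] = 9 + (-2)² = 13
Var(Z) = 0.125*13 - (0.25*(-2))²
= 1.625 - 0.25 = 1.375

1.375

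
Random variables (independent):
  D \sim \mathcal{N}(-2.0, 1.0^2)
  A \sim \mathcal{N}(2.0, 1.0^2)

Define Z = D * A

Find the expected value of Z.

For independent RVs: E[XY] = E[X]*E[Y]
E[D] = -2
E[A] = 2
E[Z] = -2 * 2 = -4

-4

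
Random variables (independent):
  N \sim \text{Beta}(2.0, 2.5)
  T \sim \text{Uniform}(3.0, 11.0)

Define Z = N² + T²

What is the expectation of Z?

E[Z] = E[N²] + E[T²]
E[N²] = Var(N) + E[N]² = 0.044893378 + 0.19753086 = 0.24242424
E[T²] = Var(T) + E[T]² = 5.3333333 + 49 = 54.333333
E[Z] = 0.24242424 + 54.333333 = 54.575758

54.575758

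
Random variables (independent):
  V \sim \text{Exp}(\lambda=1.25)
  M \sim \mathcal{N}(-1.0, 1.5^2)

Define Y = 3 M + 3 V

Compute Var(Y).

For independent RVs: Var(aX + bY) = a²Var(X) + b²Var(Y)
Var(V) = 0.64
Var(M) = 2.25
Var(Y) = 3²*0.64 + 3²*2.25
= 9*0.64 + 9*2.25 = 26.01

26.01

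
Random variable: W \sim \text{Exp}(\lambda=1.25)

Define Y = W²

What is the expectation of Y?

Using E[X²] = Var(X) + (E[X])²:
E[W] = 0.8
Var(W) = 1/1.25^2 = 0.64
E[W²] = 0.64 + 0.8² = 0.64 + 0.64 = 1.28

1.28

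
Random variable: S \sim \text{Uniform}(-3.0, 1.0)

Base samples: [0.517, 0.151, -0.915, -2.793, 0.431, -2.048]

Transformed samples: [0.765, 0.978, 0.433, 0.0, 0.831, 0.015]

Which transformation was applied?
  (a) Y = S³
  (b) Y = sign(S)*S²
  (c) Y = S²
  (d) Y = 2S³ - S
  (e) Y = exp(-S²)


Checking option (e) Y = exp(-S²):
  S = 0.517 -> Y = 0.765 ✓
  S = 0.151 -> Y = 0.978 ✓
  S = -0.915 -> Y = 0.433 ✓
All samples match this transformation.

(e) exp(-S²)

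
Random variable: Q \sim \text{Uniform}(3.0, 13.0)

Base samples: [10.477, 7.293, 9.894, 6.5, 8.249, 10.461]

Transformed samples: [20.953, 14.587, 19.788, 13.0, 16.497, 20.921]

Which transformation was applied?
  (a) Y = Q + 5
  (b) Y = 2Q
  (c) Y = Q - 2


Checking option (b) Y = 2Q:
  Q = 10.477 -> Y = 20.953 ✓
  Q = 7.293 -> Y = 14.587 ✓
  Q = 9.894 -> Y = 19.788 ✓
All samples match this transformation.

(b) 2Q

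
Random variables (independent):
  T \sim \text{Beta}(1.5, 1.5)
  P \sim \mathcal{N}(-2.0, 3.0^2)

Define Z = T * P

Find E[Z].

For independent RVs: E[XY] = E[X]*E[Y]
E[T] = 0.5
E[P] = -2
E[Z] = 0.5 * (-2) = -1

-1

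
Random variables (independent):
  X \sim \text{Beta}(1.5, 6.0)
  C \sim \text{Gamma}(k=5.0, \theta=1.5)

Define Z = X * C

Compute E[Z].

For independent RVs: E[XY] = E[X]*E[Y]
E[X] = 0.2
E[C] = 7.5
E[Z] = 0.2 * 7.5 = 1.5

1.5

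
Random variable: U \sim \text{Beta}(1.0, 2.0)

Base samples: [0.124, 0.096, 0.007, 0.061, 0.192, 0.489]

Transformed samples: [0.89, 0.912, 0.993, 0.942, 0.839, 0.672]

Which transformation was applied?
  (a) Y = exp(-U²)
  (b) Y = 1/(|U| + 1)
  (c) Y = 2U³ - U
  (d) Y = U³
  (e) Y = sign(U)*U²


Checking option (b) Y = 1/(|U| + 1):
  U = 0.124 -> Y = 0.89 ✓
  U = 0.096 -> Y = 0.912 ✓
  U = 0.007 -> Y = 0.993 ✓
All samples match this transformation.

(b) 1/(|U| + 1)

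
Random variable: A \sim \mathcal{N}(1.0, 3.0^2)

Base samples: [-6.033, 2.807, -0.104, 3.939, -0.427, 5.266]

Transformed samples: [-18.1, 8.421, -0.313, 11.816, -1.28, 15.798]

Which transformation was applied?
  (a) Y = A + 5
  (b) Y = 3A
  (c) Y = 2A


Checking option (b) Y = 3A:
  A = -6.033 -> Y = -18.1 ✓
  A = 2.807 -> Y = 8.421 ✓
  A = -0.104 -> Y = -0.313 ✓
All samples match this transformation.

(b) 3A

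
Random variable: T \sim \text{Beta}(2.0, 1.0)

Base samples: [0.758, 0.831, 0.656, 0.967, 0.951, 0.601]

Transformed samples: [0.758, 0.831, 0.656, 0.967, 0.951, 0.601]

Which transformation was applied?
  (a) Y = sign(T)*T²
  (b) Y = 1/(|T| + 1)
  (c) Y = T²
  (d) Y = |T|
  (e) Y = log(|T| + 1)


Checking option (d) Y = |T|:
  T = 0.758 -> Y = 0.758 ✓
  T = 0.831 -> Y = 0.831 ✓
  T = 0.656 -> Y = 0.656 ✓
All samples match this transformation.

(d) |T|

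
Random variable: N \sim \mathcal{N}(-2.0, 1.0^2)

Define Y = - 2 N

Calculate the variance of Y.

For Y = aN + b: Var(Y) = a² * Var(N)
Var(N) = 1.0^2 = 1
Var(Y) = (-2)² * 1 = 4 * 1 = 4

4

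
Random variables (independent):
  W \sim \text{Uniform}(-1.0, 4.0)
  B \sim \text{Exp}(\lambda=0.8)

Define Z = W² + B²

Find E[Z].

E[Z] = E[W²] + E[B²]
E[W²] = Var(W) + E[W]² = 2.0833333 + 2.25 = 4.3333333
E[B²] = Var(B) + E[B]² = 1.5625 + 1.5625 = 3.125
E[Z] = 4.3333333 + 3.125 = 7.4583333

7.4583333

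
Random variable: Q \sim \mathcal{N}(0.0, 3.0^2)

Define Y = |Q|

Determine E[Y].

For X ~ N(0, 3.0²), E[|X|] = sigma * sqrt(2/pi)
= 3.0 * sqrt(2/pi) = 2.3936537

2.3936537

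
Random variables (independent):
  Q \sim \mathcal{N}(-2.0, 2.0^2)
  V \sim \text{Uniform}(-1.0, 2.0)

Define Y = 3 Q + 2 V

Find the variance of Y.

For independent RVs: Var(aX + bY) = a²Var(X) + b²Var(Y)
Var(Q) = 4
Var(V) = 0.75
Var(Y) = 3²*4 + 2²*0.75
= 9*4 + 4*0.75 = 39

39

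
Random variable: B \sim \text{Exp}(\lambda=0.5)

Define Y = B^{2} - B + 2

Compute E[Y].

E[Y] = 1*E[B²] - 1*E[B] + 2
E[B] = 2
E[B²] = Var(B) + (E[B])² = 4 + 4 = 8
E[Y] = 1*8 - 1*2 + 2 = 8

8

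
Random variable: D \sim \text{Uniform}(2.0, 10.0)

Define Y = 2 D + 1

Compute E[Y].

For Y = 2D + 1:
E[Y] = 2 * E[D] + 1
E[D] = (2 + 10)/2 = 6
E[Y] = 2 * 6 + 1 = 13

13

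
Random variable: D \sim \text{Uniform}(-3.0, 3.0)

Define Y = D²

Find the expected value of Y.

E[D²] = Var(D) + (E[D])² = 3 + 0 = 3

3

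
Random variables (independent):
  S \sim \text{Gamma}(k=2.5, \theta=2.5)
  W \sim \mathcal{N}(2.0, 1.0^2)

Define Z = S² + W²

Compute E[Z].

E[Z] = E[S²] + E[W²]
E[S²] = Var(S) + E[S]² = 15.625 + 39.0625 = 54.6875
E[W²] = Var(W) + E[W]² = 1 + 4 = 5
E[Z] = 54.6875 + 5 = 59.6875

59.6875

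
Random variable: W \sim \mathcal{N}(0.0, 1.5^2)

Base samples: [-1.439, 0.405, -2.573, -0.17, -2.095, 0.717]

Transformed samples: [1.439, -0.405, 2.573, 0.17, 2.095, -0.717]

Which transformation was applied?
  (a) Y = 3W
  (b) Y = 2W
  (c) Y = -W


Checking option (c) Y = -W:
  W = -1.439 -> Y = 1.439 ✓
  W = 0.405 -> Y = -0.405 ✓
  W = -2.573 -> Y = 2.573 ✓
All samples match this transformation.

(c) -W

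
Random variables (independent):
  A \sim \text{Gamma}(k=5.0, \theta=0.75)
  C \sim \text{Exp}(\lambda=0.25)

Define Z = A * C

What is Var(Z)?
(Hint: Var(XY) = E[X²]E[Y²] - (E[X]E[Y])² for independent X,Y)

Var(XY) = E[X²]E[Y²] - (E[X]E[Y])²
E[A] = 3.75, Var(A) = 2.8125
E[C] = 4, Var(C) = 16
E[A²] = 2.8125 + 3.75² = 16.875
E[C²] = 16 + 4² = 32
Var(Z) = 16.875*32 - (3.75*4)²
= 540 - 225 = 315

315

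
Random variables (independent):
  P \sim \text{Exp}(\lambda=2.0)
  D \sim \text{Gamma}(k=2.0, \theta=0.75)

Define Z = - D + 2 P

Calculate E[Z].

E[Z] = 2*E[P] - 1*E[D]
E[P] = 0.5
E[D] = 1.5
E[Z] = 2*0.5 - 1*1.5 = -0.5

-0.5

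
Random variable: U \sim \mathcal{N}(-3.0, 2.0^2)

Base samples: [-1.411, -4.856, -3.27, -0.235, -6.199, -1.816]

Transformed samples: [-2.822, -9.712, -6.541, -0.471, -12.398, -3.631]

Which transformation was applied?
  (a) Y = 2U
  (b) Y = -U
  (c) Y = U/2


Checking option (a) Y = 2U:
  U = -1.411 -> Y = -2.822 ✓
  U = -4.856 -> Y = -9.712 ✓
  U = -3.27 -> Y = -6.541 ✓
All samples match this transformation.

(a) 2U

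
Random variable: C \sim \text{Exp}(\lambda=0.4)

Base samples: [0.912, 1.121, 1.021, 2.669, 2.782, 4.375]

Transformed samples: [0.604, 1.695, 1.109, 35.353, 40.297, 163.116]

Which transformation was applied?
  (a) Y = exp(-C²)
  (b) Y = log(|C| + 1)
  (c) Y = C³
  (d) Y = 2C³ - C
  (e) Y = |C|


Checking option (d) Y = 2C³ - C:
  C = 0.912 -> Y = 0.604 ✓
  C = 1.121 -> Y = 1.695 ✓
  C = 1.021 -> Y = 1.109 ✓
All samples match this transformation.

(d) 2C³ - C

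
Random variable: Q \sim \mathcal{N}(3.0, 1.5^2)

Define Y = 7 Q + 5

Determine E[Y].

For Y = 7Q + 5:
E[Y] = 7 * E[Q] + 5
E[Q] = 3.0 = 3
E[Y] = 7 * 3 + 5 = 26

26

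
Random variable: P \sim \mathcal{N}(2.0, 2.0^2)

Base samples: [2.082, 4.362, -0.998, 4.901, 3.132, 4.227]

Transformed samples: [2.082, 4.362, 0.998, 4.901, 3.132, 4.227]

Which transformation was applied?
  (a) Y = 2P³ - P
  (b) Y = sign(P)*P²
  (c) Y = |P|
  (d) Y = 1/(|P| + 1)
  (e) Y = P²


Checking option (c) Y = |P|:
  P = 2.082 -> Y = 2.082 ✓
  P = 4.362 -> Y = 4.362 ✓
  P = -0.998 -> Y = 0.998 ✓
All samples match this transformation.

(c) |P|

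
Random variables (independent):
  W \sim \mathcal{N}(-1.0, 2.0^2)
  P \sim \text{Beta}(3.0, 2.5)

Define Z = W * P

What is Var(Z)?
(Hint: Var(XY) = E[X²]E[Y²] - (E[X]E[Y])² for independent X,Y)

Var(XY) = E[X²]E[Y²] - (E[X]E[Y])²
E[W] = -1, Var(W) = 4
E[P] = 0.54545455, Var(P) = 0.038143675
E[W²] = 4 + (-1)² = 5
E[P²] = 0.038143675 + 0.54545455² = 0.33566434
Var(Z) = 5*0.33566434 - (-1*0.54545455)²
= 1.6783217 - 0.29752066 = 1.380801

1.380801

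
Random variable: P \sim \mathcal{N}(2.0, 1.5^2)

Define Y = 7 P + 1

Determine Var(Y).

For Y = aP + b: Var(Y) = a² * Var(P)
Var(P) = 1.5^2 = 2.25
Var(Y) = 7² * 2.25 = 49 * 2.25 = 110.25

110.25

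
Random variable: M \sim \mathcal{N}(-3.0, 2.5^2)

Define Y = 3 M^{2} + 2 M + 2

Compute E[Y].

E[Y] = 3*E[M²] + 2*E[M] + 2
E[M] = -3
E[M²] = Var(M) + (E[M])² = 6.25 + 9 = 15.25
E[Y] = 3*15.25 + 2*(-3) + 2 = 41.75

41.75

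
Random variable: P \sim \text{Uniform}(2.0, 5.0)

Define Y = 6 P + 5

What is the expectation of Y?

For Y = 6P + 5:
E[Y] = 6 * E[P] + 5
E[P] = (2 + 5)/2 = 3.5
E[Y] = 6 * 3.5 + 5 = 26

26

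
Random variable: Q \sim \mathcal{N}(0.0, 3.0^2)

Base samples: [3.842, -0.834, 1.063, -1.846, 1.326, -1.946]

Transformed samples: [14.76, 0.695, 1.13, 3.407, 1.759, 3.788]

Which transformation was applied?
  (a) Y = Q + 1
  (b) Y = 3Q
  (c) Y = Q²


Checking option (c) Y = Q²:
  Q = 3.842 -> Y = 14.76 ✓
  Q = -0.834 -> Y = 0.695 ✓
  Q = 1.063 -> Y = 1.13 ✓
All samples match this transformation.

(c) Q²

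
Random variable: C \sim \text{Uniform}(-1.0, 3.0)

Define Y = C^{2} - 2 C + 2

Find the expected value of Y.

E[Y] = 1*E[C²] - 2*E[C] + 2
E[C] = 1
E[C²] = Var(C) + (E[C])² = 1.3333333 + 1 = 2.3333333
E[Y] = 1*2.3333333 - 2*1 + 2 = 2.3333333

2.3333333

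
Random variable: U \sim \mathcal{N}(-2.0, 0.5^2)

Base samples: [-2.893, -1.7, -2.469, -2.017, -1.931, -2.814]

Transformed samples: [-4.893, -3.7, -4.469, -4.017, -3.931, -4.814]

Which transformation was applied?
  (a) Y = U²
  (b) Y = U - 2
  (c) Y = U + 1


Checking option (b) Y = U - 2:
  U = -2.893 -> Y = -4.893 ✓
  U = -1.7 -> Y = -3.7 ✓
  U = -2.469 -> Y = -4.469 ✓
All samples match this transformation.

(b) U - 2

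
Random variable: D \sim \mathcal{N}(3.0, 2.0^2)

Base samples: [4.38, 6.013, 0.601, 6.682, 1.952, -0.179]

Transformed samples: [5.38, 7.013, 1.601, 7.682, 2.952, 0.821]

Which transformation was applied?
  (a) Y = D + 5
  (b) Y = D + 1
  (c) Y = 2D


Checking option (b) Y = D + 1:
  D = 4.38 -> Y = 5.38 ✓
  D = 6.013 -> Y = 7.013 ✓
  D = 0.601 -> Y = 1.601 ✓
All samples match this transformation.

(b) D + 1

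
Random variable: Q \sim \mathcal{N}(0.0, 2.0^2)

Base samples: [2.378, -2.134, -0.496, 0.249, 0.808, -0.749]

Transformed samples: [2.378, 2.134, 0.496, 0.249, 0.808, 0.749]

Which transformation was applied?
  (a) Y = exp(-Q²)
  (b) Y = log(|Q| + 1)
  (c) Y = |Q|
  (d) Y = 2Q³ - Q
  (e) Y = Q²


Checking option (c) Y = |Q|:
  Q = 2.378 -> Y = 2.378 ✓
  Q = -2.134 -> Y = 2.134 ✓
  Q = -0.496 -> Y = 0.496 ✓
All samples match this transformation.

(c) |Q|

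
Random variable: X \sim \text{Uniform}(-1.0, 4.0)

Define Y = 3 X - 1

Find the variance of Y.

For Y = aX + b: Var(Y) = a² * Var(X)
Var(X) = (4 + 1)^2/12 = 2.0833333
Var(Y) = 3² * 2.0833333 = 9 * 2.0833333 = 18.75

18.75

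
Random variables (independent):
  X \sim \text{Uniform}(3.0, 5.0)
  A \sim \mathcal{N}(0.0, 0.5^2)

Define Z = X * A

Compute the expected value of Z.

For independent RVs: E[XY] = E[X]*E[Y]
E[X] = 4
E[A] = 0
E[Z] = 4 * 0 = 0

0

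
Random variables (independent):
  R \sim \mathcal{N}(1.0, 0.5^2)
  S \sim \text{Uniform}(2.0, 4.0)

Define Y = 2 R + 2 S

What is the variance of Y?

For independent RVs: Var(aX + bY) = a²Var(X) + b²Var(Y)
Var(R) = 0.25
Var(S) = 0.33333333
Var(Y) = 2²*0.25 + 2²*0.33333333
= 4*0.25 + 4*0.33333333 = 2.3333333

2.3333333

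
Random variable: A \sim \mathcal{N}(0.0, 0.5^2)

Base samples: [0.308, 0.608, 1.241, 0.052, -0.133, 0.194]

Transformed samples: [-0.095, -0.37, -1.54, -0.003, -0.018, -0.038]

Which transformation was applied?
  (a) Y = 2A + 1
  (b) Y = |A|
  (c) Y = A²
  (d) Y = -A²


Checking option (d) Y = -A²:
  A = 0.308 -> Y = -0.095 ✓
  A = 0.608 -> Y = -0.37 ✓
  A = 1.241 -> Y = -1.54 ✓
All samples match this transformation.

(d) -A²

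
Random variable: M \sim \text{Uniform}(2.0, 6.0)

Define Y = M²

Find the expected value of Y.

Using E[X²] = Var(X) + (E[X])²:
E[M] = 4
Var(M) = (6 - 2)^2/12 = 1.3333333
E[M²] = 1.3333333 + 4² = 1.3333333 + 16 = 17.333333

17.333333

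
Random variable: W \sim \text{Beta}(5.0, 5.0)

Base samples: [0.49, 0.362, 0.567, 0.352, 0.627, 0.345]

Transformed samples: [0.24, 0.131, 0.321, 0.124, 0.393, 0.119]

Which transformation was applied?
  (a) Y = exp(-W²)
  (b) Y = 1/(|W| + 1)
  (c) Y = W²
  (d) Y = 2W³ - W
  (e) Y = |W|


Checking option (c) Y = W²:
  W = 0.49 -> Y = 0.24 ✓
  W = 0.362 -> Y = 0.131 ✓
  W = 0.567 -> Y = 0.321 ✓
All samples match this transformation.

(c) W²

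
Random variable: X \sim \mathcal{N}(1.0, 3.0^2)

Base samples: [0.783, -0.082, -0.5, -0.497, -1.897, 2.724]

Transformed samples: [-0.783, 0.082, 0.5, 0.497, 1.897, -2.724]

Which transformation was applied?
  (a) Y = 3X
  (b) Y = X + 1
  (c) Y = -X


Checking option (c) Y = -X:
  X = 0.783 -> Y = -0.783 ✓
  X = -0.082 -> Y = 0.082 ✓
  X = -0.5 -> Y = 0.5 ✓
All samples match this transformation.

(c) -X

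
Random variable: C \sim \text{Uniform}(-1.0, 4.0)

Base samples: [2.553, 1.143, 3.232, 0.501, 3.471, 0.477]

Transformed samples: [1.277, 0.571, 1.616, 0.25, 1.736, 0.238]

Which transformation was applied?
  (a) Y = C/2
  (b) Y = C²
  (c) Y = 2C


Checking option (a) Y = C/2:
  C = 2.553 -> Y = 1.277 ✓
  C = 1.143 -> Y = 0.571 ✓
  C = 3.232 -> Y = 1.616 ✓
All samples match this transformation.

(a) C/2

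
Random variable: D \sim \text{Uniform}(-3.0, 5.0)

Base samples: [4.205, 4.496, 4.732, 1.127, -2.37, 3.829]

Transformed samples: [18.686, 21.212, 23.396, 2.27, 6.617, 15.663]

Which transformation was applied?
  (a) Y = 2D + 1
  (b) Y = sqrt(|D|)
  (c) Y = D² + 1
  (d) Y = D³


Checking option (c) Y = D² + 1:
  D = 4.205 -> Y = 18.686 ✓
  D = 4.496 -> Y = 21.212 ✓
  D = 4.732 -> Y = 23.396 ✓
All samples match this transformation.

(c) D² + 1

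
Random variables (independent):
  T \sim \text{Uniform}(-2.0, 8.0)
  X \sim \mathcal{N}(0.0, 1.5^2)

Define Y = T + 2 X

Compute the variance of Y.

For independent RVs: Var(aX + bY) = a²Var(X) + b²Var(Y)
Var(T) = 8.3333333
Var(X) = 2.25
Var(Y) = 1²*8.3333333 + 2²*2.25
= 1*8.3333333 + 4*2.25 = 17.333333

17.333333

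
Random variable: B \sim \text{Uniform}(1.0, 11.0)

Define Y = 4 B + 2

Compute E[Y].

For Y = 4B + 2:
E[Y] = 4 * E[B] + 2
E[B] = (1 + 11)/2 = 6
E[Y] = 4 * 6 + 2 = 26

26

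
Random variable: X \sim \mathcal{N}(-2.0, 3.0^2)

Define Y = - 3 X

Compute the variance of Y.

For Y = aX + b: Var(Y) = a² * Var(X)
Var(X) = 3.0^2 = 9
Var(Y) = (-3)² * 9 = 9 * 9 = 81

81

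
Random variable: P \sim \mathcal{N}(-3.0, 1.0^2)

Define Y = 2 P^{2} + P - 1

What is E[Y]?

E[Y] = 2*E[P²] + 1*E[P] - 1
E[P] = -3
E[P²] = Var(P) + (E[P])² = 1 + 9 = 10
E[Y] = 2*10 + 1*(-3) - 1 = 16

16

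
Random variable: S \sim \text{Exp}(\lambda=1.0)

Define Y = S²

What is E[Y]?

E[S²] = Var(S) + (E[S])² = 1 + 1 = 2

2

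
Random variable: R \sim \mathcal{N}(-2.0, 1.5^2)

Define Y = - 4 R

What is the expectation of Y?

For Y = -4R:
E[Y] = -4 * E[R]
E[R] = -2.0 = -2
E[Y] = -4 * (-2) = 8

8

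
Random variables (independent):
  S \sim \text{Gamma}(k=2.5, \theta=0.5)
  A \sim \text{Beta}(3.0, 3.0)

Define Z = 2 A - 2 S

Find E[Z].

E[Z] = -2*E[S] + 2*E[A]
E[S] = 1.25
E[A] = 0.5
E[Z] = -2*1.25 + 2*0.5 = -1.5

-1.5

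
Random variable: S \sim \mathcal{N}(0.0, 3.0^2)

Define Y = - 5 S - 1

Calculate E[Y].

For Y = -5S - 1:
E[Y] = -5 * E[S] - 1
E[S] = 0.0 = 0
E[Y] = -5 * 0 - 1 = -1

-1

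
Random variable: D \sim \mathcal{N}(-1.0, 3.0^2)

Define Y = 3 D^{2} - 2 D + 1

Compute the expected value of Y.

E[Y] = 3*E[D²] - 2*E[D] + 1
E[D] = -1
E[D²] = Var(D) + (E[D])² = 9 + 1 = 10
E[Y] = 3*10 - 2*(-1) + 1 = 33

33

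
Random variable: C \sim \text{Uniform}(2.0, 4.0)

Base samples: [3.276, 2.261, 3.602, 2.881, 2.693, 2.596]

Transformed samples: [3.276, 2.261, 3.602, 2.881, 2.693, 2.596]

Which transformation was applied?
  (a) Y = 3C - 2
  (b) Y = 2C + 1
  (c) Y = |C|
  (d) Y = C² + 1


Checking option (c) Y = |C|:
  C = 3.276 -> Y = 3.276 ✓
  C = 2.261 -> Y = 2.261 ✓
  C = 3.602 -> Y = 3.602 ✓
All samples match this transformation.

(c) |C|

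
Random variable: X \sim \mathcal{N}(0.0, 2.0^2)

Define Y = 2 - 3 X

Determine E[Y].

For Y = -3X + 2:
E[Y] = -3 * E[X] + 2
E[X] = 0.0 = 0
E[Y] = -3 * 0 + 2 = 2

2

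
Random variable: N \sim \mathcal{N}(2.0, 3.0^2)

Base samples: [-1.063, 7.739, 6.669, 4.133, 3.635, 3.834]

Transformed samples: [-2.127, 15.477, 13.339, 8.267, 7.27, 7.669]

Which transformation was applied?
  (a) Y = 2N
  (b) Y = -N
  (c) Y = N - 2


Checking option (a) Y = 2N:
  N = -1.063 -> Y = -2.127 ✓
  N = 7.739 -> Y = 15.477 ✓
  N = 6.669 -> Y = 13.339 ✓
All samples match this transformation.

(a) 2N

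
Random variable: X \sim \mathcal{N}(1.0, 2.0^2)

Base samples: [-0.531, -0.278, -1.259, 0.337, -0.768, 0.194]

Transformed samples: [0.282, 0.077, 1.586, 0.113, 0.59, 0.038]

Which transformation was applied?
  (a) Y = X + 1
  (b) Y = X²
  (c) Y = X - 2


Checking option (b) Y = X²:
  X = -0.531 -> Y = 0.282 ✓
  X = -0.278 -> Y = 0.077 ✓
  X = -1.259 -> Y = 1.586 ✓
All samples match this transformation.

(b) X²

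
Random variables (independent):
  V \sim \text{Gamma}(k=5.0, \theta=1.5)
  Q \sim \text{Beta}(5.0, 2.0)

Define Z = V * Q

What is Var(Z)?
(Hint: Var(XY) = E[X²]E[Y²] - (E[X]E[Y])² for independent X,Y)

Var(XY) = E[X²]E[Y²] - (E[X]E[Y])²
E[V] = 7.5, Var(V) = 11.25
E[Q] = 0.71428571, Var(Q) = 0.025510204
E[V²] = 11.25 + 7.5² = 67.5
E[Q²] = 0.025510204 + 0.71428571² = 0.53571429
Var(Z) = 67.5*0.53571429 - (7.5*0.71428571)²
= 36.160714 - 28.69898 = 7.4617347

7.4617347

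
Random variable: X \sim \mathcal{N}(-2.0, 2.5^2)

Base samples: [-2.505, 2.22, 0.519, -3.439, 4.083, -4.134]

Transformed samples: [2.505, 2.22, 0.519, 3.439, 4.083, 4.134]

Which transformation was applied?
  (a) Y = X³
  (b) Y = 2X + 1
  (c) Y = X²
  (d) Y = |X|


Checking option (d) Y = |X|:
  X = -2.505 -> Y = 2.505 ✓
  X = 2.22 -> Y = 2.22 ✓
  X = 0.519 -> Y = 0.519 ✓
All samples match this transformation.

(d) |X|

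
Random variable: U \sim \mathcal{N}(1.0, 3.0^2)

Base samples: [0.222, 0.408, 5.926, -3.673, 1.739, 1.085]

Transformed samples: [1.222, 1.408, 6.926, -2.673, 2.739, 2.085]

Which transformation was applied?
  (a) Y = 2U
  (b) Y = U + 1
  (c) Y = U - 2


Checking option (b) Y = U + 1:
  U = 0.222 -> Y = 1.222 ✓
  U = 0.408 -> Y = 1.408 ✓
  U = 5.926 -> Y = 6.926 ✓
All samples match this transformation.

(b) U + 1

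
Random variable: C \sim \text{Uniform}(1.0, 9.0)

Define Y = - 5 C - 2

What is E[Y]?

For Y = -5C - 2:
E[Y] = -5 * E[C] - 2
E[C] = (1 + 9)/2 = 5
E[Y] = -5 * 5 - 2 = -27

-27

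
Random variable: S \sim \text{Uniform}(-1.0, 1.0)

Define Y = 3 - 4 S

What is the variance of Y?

For Y = aS + b: Var(Y) = a² * Var(S)
Var(S) = (1 + 1)^2/12 = 0.33333333
Var(Y) = (-4)² * 0.33333333 = 16 * 0.33333333 = 5.3333333

5.3333333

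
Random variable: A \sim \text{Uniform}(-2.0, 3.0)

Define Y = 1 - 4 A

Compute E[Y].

For Y = -4A + 1:
E[Y] = -4 * E[A] + 1
E[A] = (-2 + 3)/2 = 0.5
E[Y] = -4 * 0.5 + 1 = -1

-1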